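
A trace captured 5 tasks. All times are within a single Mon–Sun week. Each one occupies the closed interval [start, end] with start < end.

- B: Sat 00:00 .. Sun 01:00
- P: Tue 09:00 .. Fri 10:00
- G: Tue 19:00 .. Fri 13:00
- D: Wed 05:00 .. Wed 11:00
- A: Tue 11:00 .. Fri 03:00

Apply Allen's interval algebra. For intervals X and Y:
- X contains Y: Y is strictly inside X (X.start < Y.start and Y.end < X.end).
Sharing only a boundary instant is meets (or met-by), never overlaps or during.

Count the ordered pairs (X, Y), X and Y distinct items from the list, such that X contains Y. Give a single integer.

Checking all 20 ordered pairs for relation 'contains'; matching pairs in alphabetical order:
(A, D): A contains D ✓
(G, D): G contains D ✓
(P, A): P contains A ✓
(P, D): P contains D ✓
Count: 4.

4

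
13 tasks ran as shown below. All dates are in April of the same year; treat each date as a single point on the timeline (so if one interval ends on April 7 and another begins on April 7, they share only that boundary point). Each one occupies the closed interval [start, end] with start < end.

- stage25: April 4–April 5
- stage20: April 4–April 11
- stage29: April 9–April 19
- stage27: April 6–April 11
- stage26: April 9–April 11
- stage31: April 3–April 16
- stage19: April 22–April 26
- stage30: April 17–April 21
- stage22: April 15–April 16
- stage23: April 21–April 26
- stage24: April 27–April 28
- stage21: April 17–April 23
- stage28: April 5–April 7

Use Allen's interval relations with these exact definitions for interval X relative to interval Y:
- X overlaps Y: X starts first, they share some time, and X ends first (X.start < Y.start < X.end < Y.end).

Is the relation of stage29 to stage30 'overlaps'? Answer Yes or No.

Yes

stage29 = [April 9, April 19], stage30 = [April 17, April 21].
Actual relation of stage29 to stage30: overlaps.
Asked whether 'overlaps' holds → Yes.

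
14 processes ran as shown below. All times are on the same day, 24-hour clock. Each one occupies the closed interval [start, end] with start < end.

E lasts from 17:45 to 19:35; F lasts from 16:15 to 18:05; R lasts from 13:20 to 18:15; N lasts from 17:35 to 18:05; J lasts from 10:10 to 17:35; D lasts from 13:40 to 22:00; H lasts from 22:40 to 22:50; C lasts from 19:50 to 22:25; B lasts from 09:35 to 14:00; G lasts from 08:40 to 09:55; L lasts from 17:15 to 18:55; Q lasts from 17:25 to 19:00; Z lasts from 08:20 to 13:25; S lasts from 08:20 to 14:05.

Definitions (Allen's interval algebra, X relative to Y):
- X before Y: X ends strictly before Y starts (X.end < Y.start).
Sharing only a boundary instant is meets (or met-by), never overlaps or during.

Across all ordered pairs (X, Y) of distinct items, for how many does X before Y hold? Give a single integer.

49

Checking all 182 ordered pairs for relation 'before'; matching pairs in alphabetical order:
(B, C): B before C ✓
(B, E): B before E ✓
(B, F): B before F ✓
(B, H): B before H ✓
(B, L): B before L ✓
(B, N): B before N ✓
(B, Q): B before Q ✓
(C, H): C before H ✓
(D, H): D before H ✓
(E, C): E before C ✓
(E, H): E before H ✓
(F, C): F before C ✓
(F, H): F before H ✓
(G, C): G before C ✓
(G, D): G before D ✓
(G, E): G before E ✓
(G, F): G before F ✓
(G, H): G before H ✓
(G, J): G before J ✓
(G, L): G before L ✓
(G, N): G before N ✓
(G, Q): G before Q ✓
(G, R): G before R ✓
(J, C): J before C ✓
... plus 25 further pairs not listed.
Count: 49.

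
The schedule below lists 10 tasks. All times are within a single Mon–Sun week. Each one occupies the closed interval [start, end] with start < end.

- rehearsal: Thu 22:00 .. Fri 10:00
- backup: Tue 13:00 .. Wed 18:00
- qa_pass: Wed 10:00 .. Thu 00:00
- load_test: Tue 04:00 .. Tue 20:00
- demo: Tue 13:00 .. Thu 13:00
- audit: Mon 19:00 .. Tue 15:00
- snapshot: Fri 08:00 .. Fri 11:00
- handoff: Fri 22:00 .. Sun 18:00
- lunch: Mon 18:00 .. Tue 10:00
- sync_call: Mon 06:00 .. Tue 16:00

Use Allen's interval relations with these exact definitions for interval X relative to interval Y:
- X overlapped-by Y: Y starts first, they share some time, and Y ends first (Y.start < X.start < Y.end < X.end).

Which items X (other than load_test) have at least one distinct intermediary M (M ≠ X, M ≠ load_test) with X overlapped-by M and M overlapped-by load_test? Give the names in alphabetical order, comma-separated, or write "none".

qa_pass

Target load_test = [Tue 04:00, Tue 20:00].
Intermediaries M with M overlapped-by load_test: backup, demo.
Via backup — items with X overlapped-by backup: qa_pass.
Via demo — items with X overlapped-by demo: none.
Union: qa_pass.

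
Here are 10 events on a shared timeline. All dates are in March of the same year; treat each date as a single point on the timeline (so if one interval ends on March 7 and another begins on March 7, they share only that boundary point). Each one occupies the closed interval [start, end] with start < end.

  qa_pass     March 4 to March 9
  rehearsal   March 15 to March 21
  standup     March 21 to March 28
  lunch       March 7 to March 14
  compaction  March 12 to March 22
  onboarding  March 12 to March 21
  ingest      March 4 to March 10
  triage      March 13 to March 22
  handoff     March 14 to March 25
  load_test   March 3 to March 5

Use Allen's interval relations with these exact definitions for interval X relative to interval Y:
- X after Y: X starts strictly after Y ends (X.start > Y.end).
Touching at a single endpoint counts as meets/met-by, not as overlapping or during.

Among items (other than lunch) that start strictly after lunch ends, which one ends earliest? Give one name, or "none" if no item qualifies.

rehearsal

Target lunch = [March 7, March 14].
compaction [March 12, March 22] → overlapped-by → excluded.
handoff [March 14, March 25] → met-by → excluded.
ingest [March 4, March 10] → overlaps → excluded.
load_test [March 3, March 5] → before → excluded.
onboarding [March 12, March 21] → overlapped-by → excluded.
qa_pass [March 4, March 9] → overlaps → excluded.
rehearsal [March 15, March 21] → after → candidate.
standup [March 21, March 28] → after → candidate.
triage [March 13, March 22] → overlapped-by → excluded.
Among candidates, earliest end is March 21 → rehearsal.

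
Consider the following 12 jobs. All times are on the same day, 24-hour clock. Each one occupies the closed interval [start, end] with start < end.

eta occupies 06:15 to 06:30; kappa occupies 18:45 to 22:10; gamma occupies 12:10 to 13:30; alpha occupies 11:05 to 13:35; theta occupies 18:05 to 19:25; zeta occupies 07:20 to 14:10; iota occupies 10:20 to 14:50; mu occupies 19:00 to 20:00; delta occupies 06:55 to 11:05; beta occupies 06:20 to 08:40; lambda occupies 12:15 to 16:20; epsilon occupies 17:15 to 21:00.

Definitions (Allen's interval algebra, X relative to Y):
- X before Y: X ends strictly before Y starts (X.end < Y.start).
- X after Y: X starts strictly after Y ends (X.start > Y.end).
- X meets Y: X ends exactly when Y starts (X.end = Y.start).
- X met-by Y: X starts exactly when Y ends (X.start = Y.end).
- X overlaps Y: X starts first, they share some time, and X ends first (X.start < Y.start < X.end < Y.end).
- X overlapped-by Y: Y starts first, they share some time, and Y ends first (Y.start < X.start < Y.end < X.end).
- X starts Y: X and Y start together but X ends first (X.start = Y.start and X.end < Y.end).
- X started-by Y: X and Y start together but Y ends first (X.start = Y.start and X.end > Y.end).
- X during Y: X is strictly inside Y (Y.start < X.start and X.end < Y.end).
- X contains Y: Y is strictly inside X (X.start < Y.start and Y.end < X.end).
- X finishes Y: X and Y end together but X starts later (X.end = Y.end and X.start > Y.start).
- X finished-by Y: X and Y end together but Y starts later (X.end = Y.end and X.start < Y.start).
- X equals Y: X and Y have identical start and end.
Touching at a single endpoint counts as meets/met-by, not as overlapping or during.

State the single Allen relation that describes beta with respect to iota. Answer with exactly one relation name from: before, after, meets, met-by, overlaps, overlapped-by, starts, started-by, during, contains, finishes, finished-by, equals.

beta = [06:20, 08:40]; iota = [10:20, 14:50].
Compare endpoints: beta.start < iota.start, beta.start < iota.end, beta.end < iota.start, beta.end < iota.end.
That pattern is 'before'.

before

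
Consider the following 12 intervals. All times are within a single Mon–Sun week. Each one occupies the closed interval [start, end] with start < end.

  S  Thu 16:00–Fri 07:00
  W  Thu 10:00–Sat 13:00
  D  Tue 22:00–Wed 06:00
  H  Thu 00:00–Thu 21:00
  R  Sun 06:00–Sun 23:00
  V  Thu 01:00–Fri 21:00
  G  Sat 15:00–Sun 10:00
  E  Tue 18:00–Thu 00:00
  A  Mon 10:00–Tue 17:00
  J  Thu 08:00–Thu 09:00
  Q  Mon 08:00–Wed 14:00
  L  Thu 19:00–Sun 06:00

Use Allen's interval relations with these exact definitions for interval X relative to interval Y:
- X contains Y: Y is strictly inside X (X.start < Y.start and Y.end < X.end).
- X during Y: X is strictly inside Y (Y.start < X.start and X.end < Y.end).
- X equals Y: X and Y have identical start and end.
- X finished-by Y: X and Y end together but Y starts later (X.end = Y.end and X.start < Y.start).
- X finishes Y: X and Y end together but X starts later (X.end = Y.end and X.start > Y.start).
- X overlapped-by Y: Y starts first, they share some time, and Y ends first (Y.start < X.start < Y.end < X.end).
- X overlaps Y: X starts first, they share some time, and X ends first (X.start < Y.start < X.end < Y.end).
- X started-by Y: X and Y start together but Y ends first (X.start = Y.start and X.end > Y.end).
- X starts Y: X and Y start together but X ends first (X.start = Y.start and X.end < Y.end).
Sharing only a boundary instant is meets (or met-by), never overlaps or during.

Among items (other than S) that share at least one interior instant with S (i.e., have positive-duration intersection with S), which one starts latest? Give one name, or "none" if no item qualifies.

L

Target S = [Thu 16:00, Fri 07:00].
A [Mon 10:00, Tue 17:00] → before → excluded.
D [Tue 22:00, Wed 06:00] → before → excluded.
E [Tue 18:00, Thu 00:00] → before → excluded.
G [Sat 15:00, Sun 10:00] → after → excluded.
H [Thu 00:00, Thu 21:00] → overlaps → candidate.
J [Thu 08:00, Thu 09:00] → before → excluded.
L [Thu 19:00, Sun 06:00] → overlapped-by → candidate.
Q [Mon 08:00, Wed 14:00] → before → excluded.
R [Sun 06:00, Sun 23:00] → after → excluded.
V [Thu 01:00, Fri 21:00] → contains → candidate.
W [Thu 10:00, Sat 13:00] → contains → candidate.
Among candidates, latest start is Thu 19:00 → L.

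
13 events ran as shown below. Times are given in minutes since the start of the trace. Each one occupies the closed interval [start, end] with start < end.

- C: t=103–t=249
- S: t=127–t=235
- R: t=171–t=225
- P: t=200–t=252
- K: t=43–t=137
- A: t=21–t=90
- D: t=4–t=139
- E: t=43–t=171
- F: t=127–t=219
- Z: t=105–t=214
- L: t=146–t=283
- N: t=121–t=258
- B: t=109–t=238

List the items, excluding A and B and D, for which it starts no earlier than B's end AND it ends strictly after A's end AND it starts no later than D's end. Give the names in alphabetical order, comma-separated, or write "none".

none

Conditions: its start is no earlier than B's end (X.start >= t=238) AND its end is strictly after A's end (X.end > t=90) AND its start is no later than D's end (X.start <= t=139).
C: start t=103 >= t=238? ✗; end t=249 > t=90? ✓; start t=103 <= t=139? ✓ → no.
E: start t=43 >= t=238? ✗; end t=171 > t=90? ✓; start t=43 <= t=139? ✓ → no.
F: start t=127 >= t=238? ✗; end t=219 > t=90? ✓; start t=127 <= t=139? ✓ → no.
K: start t=43 >= t=238? ✗; end t=137 > t=90? ✓; start t=43 <= t=139? ✓ → no.
L: start t=146 >= t=238? ✗; end t=283 > t=90? ✓; start t=146 <= t=139? ✗ → no.
N: start t=121 >= t=238? ✗; end t=258 > t=90? ✓; start t=121 <= t=139? ✓ → no.
P: start t=200 >= t=238? ✗; end t=252 > t=90? ✓; start t=200 <= t=139? ✗ → no.
R: start t=171 >= t=238? ✗; end t=225 > t=90? ✓; start t=171 <= t=139? ✗ → no.
S: start t=127 >= t=238? ✗; end t=235 > t=90? ✓; start t=127 <= t=139? ✓ → no.
Z: start t=105 >= t=238? ✗; end t=214 > t=90? ✓; start t=105 <= t=139? ✓ → no.
Result: none.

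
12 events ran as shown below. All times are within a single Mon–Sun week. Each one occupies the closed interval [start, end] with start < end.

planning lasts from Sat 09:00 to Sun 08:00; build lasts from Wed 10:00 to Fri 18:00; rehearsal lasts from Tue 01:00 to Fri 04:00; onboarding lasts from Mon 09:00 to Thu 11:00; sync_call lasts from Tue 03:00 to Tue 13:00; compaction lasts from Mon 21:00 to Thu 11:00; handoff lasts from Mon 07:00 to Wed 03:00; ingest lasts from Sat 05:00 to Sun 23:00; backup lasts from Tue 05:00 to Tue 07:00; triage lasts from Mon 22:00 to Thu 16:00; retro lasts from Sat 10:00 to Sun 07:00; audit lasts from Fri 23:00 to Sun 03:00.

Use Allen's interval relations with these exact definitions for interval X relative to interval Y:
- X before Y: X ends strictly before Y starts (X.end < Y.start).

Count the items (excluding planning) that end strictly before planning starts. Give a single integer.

8

Target planning = [Sat 09:00, Sun 08:00].
audit [Fri 23:00, Sun 03:00] → overlaps → no.
backup [Tue 05:00, Tue 07:00] → before → counts.
build [Wed 10:00, Fri 18:00] → before → counts.
compaction [Mon 21:00, Thu 11:00] → before → counts.
handoff [Mon 07:00, Wed 03:00] → before → counts.
ingest [Sat 05:00, Sun 23:00] → contains → no.
onboarding [Mon 09:00, Thu 11:00] → before → counts.
rehearsal [Tue 01:00, Fri 04:00] → before → counts.
retro [Sat 10:00, Sun 07:00] → during → no.
sync_call [Tue 03:00, Tue 13:00] → before → counts.
triage [Mon 22:00, Thu 16:00] → before → counts.
Total: 8.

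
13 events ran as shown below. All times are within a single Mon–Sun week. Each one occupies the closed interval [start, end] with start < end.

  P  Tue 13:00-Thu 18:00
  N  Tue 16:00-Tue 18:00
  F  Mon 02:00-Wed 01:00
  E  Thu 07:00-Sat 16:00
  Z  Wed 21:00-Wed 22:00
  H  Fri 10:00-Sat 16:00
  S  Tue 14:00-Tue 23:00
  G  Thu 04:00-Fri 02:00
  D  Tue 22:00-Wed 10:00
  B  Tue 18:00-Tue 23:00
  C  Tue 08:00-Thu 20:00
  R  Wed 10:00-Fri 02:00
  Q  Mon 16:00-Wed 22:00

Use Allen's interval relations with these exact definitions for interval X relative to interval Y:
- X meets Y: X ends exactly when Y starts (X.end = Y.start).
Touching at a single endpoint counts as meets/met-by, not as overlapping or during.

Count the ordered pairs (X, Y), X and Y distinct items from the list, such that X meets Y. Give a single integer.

2

Checking all 156 ordered pairs for relation 'meets'; matching pairs in alphabetical order:
(D, R): D meets R ✓
(N, B): N meets B ✓
Count: 2.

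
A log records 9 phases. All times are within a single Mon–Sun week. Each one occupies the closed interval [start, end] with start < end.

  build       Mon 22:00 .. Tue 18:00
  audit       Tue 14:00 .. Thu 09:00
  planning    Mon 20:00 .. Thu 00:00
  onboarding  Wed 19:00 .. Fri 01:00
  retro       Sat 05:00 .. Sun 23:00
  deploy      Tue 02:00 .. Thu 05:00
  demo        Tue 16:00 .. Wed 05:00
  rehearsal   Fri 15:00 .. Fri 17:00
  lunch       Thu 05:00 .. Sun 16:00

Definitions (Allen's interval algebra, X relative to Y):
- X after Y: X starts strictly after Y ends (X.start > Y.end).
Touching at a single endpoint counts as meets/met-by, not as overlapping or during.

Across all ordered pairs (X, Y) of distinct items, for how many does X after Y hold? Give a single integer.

Checking all 72 ordered pairs for relation 'after'; matching pairs in alphabetical order:
(lunch, build): lunch after build ✓
(lunch, demo): lunch after demo ✓
(lunch, planning): lunch after planning ✓
(onboarding, build): onboarding after build ✓
(onboarding, demo): onboarding after demo ✓
(rehearsal, audit): rehearsal after audit ✓
(rehearsal, build): rehearsal after build ✓
(rehearsal, demo): rehearsal after demo ✓
(rehearsal, deploy): rehearsal after deploy ✓
(rehearsal, onboarding): rehearsal after onboarding ✓
(rehearsal, planning): rehearsal after planning ✓
(retro, audit): retro after audit ✓
(retro, build): retro after build ✓
(retro, demo): retro after demo ✓
(retro, deploy): retro after deploy ✓
(retro, onboarding): retro after onboarding ✓
(retro, planning): retro after planning ✓
(retro, rehearsal): retro after rehearsal ✓
Count: 18.

18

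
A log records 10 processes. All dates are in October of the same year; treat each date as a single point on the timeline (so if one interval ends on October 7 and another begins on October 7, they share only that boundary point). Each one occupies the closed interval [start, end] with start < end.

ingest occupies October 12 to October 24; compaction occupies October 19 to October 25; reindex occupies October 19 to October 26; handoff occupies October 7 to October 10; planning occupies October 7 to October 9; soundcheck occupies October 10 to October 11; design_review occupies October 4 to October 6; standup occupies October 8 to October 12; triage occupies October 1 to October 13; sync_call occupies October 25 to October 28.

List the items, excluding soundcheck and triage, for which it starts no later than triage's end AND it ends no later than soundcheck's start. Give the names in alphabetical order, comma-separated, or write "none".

design_review, handoff, planning

Conditions: its start is no later than triage's end (X.start <= October 13) AND its end is no later than soundcheck's start (X.end <= October 10).
compaction: start October 19 <= October 13? ✗; end October 25 <= October 10? ✗ → no.
design_review: start October 4 <= October 13? ✓; end October 6 <= October 10? ✓ → yes.
handoff: start October 7 <= October 13? ✓; end October 10 <= October 10? ✓ → yes.
ingest: start October 12 <= October 13? ✓; end October 24 <= October 10? ✗ → no.
planning: start October 7 <= October 13? ✓; end October 9 <= October 10? ✓ → yes.
reindex: start October 19 <= October 13? ✗; end October 26 <= October 10? ✗ → no.
standup: start October 8 <= October 13? ✓; end October 12 <= October 10? ✗ → no.
sync_call: start October 25 <= October 13? ✗; end October 28 <= October 10? ✗ → no.
Result: design_review, handoff, planning.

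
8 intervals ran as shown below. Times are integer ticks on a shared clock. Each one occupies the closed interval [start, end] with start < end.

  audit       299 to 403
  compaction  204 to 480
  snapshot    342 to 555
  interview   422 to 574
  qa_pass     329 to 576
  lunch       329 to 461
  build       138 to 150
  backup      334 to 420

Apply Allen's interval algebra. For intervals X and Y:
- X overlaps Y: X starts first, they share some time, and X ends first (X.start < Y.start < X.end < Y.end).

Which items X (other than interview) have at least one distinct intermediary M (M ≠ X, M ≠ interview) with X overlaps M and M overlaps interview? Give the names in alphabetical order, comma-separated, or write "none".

audit, backup, compaction, lunch

Target interview = [422, 574].
Intermediaries M with M overlaps interview: compaction, lunch, snapshot.
Via compaction — items with X overlaps compaction: none.
Via lunch — items with X overlaps lunch: audit.
Via snapshot — items with X overlaps snapshot: audit, backup, compaction, lunch.
Union: audit, backup, compaction, lunch.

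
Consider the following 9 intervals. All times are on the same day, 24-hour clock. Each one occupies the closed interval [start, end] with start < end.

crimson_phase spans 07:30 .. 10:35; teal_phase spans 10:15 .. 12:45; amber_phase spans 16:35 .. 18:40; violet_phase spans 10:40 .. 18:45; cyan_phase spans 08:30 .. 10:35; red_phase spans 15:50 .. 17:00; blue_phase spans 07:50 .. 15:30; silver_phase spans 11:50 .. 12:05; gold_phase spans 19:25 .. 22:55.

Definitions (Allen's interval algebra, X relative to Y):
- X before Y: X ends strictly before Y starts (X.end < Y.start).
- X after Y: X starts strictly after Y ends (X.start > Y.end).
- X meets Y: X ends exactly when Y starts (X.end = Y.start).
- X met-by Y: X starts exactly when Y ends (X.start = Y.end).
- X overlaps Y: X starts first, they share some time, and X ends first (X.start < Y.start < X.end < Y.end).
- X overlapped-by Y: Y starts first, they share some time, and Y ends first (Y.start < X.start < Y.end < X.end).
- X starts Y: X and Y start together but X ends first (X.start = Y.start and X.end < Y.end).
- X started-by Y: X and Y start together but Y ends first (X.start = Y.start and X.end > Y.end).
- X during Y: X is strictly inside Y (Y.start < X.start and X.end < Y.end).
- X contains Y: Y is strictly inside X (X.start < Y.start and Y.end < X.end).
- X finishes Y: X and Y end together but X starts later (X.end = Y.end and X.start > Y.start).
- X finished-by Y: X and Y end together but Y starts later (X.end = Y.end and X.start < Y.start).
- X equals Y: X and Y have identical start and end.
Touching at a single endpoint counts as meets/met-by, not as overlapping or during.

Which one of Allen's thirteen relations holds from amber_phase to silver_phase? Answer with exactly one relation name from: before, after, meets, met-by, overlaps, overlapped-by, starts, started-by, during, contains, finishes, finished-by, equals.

amber_phase = [16:35, 18:40]; silver_phase = [11:50, 12:05].
Compare endpoints: amber_phase.start > silver_phase.start, amber_phase.start > silver_phase.end, amber_phase.end > silver_phase.start, amber_phase.end > silver_phase.end.
That pattern is 'after'.

after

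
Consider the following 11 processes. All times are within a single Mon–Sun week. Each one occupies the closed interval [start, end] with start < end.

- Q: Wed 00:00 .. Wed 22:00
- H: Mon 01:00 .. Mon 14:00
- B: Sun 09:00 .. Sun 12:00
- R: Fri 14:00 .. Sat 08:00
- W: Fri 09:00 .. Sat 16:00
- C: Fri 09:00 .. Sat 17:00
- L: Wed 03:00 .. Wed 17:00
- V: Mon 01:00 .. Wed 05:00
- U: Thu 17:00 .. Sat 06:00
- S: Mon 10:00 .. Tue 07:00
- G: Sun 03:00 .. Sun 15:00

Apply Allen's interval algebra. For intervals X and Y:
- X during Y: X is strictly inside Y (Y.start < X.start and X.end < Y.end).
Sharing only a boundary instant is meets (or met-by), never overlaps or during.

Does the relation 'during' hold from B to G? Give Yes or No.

B = [Sun 09:00, Sun 12:00], G = [Sun 03:00, Sun 15:00].
Actual relation of B to G: during.
Asked whether 'during' holds → Yes.

Yes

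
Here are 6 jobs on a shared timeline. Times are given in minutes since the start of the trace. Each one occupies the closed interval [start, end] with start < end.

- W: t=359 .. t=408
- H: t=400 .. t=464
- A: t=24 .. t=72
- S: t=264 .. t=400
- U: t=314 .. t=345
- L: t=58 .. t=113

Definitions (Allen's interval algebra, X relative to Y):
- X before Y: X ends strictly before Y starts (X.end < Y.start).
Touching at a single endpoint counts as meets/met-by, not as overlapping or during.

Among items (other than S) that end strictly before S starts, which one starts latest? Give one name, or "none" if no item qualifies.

L

Target S = [t=264, t=400].
A [t=24, t=72] → before → candidate.
H [t=400, t=464] → met-by → excluded.
L [t=58, t=113] → before → candidate.
U [t=314, t=345] → during → excluded.
W [t=359, t=408] → overlapped-by → excluded.
Among candidates, latest start is t=58 → L.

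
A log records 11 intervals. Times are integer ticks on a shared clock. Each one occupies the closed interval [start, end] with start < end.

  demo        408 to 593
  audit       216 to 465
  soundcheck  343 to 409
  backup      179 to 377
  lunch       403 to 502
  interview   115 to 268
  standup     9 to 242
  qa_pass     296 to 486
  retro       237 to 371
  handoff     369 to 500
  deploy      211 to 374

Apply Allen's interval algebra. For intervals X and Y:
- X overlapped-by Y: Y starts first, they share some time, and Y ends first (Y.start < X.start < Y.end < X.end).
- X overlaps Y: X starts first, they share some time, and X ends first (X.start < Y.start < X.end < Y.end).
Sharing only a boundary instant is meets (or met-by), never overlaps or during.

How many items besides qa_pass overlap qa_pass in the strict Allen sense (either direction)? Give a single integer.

7

Target qa_pass = [296, 486].
audit [216, 465] → overlaps → counts.
backup [179, 377] → overlaps → counts.
demo [408, 593] → overlapped-by → counts.
deploy [211, 374] → overlaps → counts.
handoff [369, 500] → overlapped-by → counts.
interview [115, 268] → before → no.
lunch [403, 502] → overlapped-by → counts.
retro [237, 371] → overlaps → counts.
soundcheck [343, 409] → during → no.
standup [9, 242] → before → no.
Total: 7.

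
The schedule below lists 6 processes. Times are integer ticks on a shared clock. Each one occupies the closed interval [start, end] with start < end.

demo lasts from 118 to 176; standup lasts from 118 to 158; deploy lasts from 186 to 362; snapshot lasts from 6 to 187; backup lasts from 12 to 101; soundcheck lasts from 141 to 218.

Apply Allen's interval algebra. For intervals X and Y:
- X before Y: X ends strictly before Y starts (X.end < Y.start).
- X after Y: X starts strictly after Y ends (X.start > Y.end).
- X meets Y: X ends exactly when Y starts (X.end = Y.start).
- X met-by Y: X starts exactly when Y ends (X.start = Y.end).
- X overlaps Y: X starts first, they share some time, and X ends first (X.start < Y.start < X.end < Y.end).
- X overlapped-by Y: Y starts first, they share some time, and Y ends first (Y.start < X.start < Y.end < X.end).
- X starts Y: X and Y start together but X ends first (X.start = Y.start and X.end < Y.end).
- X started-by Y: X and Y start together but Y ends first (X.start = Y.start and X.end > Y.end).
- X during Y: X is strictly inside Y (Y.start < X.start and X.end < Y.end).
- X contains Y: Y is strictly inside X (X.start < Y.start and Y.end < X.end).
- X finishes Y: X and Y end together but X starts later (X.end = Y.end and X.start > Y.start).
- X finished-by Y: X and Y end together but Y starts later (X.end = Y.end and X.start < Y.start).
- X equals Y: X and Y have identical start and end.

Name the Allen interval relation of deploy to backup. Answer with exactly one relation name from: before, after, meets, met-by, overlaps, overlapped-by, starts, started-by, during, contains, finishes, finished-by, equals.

deploy = [186, 362]; backup = [12, 101].
Compare endpoints: deploy.start > backup.start, deploy.start > backup.end, deploy.end > backup.start, deploy.end > backup.end.
That pattern is 'after'.

after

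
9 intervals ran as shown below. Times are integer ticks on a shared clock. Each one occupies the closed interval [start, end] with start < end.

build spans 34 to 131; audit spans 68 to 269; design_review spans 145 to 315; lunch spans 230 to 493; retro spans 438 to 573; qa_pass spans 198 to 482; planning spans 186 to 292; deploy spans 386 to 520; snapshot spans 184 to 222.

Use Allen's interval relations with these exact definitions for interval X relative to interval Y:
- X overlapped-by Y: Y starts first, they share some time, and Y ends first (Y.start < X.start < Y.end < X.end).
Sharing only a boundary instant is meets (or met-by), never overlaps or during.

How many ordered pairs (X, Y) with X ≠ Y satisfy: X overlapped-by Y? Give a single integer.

Checking all 72 ordered pairs for relation 'overlapped-by'; matching pairs in alphabetical order:
(audit, build): audit overlapped-by build ✓
(deploy, lunch): deploy overlapped-by lunch ✓
(deploy, qa_pass): deploy overlapped-by qa_pass ✓
(design_review, audit): design_review overlapped-by audit ✓
(lunch, audit): lunch overlapped-by audit ✓
(lunch, design_review): lunch overlapped-by design_review ✓
(lunch, planning): lunch overlapped-by planning ✓
(lunch, qa_pass): lunch overlapped-by qa_pass ✓
(planning, audit): planning overlapped-by audit ✓
(planning, snapshot): planning overlapped-by snapshot ✓
(qa_pass, audit): qa_pass overlapped-by audit ✓
(qa_pass, design_review): qa_pass overlapped-by design_review ✓
(qa_pass, planning): qa_pass overlapped-by planning ✓
(qa_pass, snapshot): qa_pass overlapped-by snapshot ✓
(retro, deploy): retro overlapped-by deploy ✓
(retro, lunch): retro overlapped-by lunch ✓
(retro, qa_pass): retro overlapped-by qa_pass ✓
Count: 17.

17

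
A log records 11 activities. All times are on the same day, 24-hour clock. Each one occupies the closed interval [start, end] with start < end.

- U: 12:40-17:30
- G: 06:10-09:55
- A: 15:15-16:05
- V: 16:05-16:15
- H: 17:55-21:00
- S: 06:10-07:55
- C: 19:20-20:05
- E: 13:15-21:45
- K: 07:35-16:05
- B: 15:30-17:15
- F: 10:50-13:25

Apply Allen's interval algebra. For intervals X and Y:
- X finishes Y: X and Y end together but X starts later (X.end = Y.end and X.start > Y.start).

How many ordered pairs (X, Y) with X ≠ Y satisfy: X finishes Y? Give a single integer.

1

Checking all 110 ordered pairs for relation 'finishes'; matching pairs in alphabetical order:
(A, K): A finishes K ✓
Count: 1.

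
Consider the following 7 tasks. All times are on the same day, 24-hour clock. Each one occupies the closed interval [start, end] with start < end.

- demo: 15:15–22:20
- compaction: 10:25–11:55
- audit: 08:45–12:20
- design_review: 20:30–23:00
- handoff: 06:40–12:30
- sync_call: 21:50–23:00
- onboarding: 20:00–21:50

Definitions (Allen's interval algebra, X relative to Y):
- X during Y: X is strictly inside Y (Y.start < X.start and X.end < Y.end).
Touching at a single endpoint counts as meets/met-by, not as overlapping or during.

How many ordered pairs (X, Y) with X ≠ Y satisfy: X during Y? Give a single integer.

4

Checking all 42 ordered pairs for relation 'during'; matching pairs in alphabetical order:
(audit, handoff): audit during handoff ✓
(compaction, audit): compaction during audit ✓
(compaction, handoff): compaction during handoff ✓
(onboarding, demo): onboarding during demo ✓
Count: 4.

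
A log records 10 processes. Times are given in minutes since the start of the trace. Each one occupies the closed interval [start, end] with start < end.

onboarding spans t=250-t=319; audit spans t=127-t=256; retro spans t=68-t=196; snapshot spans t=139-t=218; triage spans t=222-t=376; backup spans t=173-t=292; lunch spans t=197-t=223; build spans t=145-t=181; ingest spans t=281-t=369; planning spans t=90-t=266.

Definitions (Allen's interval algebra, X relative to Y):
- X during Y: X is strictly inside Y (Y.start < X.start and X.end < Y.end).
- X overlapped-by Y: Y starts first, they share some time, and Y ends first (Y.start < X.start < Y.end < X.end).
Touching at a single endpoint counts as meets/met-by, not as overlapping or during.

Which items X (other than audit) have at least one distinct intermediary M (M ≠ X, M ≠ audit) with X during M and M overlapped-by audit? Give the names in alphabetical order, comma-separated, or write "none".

ingest, lunch, onboarding

Target audit = [t=127, t=256].
Intermediaries M with M overlapped-by audit: backup, onboarding, triage.
Via backup — items with X during backup: lunch.
Via onboarding — items with X during onboarding: none.
Via triage — items with X during triage: ingest, onboarding.
Union: ingest, lunch, onboarding.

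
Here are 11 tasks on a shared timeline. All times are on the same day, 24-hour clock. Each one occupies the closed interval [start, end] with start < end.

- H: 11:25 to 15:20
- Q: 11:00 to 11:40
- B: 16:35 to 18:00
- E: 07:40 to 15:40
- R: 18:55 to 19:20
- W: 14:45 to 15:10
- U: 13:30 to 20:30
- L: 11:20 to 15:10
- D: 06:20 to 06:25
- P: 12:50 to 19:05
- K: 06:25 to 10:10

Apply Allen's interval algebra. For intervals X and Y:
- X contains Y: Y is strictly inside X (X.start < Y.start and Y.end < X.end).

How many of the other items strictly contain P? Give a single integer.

0

Target P = [12:50, 19:05].
B [16:35, 18:00] → during → no.
D [06:20, 06:25] → before → no.
E [07:40, 15:40] → overlaps → no.
H [11:25, 15:20] → overlaps → no.
K [06:25, 10:10] → before → no.
L [11:20, 15:10] → overlaps → no.
Q [11:00, 11:40] → before → no.
R [18:55, 19:20] → overlapped-by → no.
U [13:30, 20:30] → overlapped-by → no.
W [14:45, 15:10] → during → no.
Total: 0.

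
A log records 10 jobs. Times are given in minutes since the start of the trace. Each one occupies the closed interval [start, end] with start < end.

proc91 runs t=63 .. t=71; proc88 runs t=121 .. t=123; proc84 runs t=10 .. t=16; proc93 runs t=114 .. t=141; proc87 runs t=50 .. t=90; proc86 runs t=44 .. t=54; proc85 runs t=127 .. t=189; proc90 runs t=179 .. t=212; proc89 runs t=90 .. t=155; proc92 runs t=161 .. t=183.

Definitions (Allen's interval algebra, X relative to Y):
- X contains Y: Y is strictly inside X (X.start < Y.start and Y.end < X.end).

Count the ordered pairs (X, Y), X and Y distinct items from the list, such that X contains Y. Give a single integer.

Checking all 90 ordered pairs for relation 'contains'; matching pairs in alphabetical order:
(proc85, proc92): proc85 contains proc92 ✓
(proc87, proc91): proc87 contains proc91 ✓
(proc89, proc88): proc89 contains proc88 ✓
(proc89, proc93): proc89 contains proc93 ✓
(proc93, proc88): proc93 contains proc88 ✓
Count: 5.

5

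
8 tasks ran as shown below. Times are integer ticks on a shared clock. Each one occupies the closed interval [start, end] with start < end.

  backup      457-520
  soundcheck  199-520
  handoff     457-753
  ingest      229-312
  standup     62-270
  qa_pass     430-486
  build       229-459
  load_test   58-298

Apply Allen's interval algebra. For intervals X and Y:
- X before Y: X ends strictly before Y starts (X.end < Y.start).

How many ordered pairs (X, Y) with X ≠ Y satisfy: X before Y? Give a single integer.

Checking all 56 ordered pairs for relation 'before'; matching pairs in alphabetical order:
(ingest, backup): ingest before backup ✓
(ingest, handoff): ingest before handoff ✓
(ingest, qa_pass): ingest before qa_pass ✓
(load_test, backup): load_test before backup ✓
(load_test, handoff): load_test before handoff ✓
(load_test, qa_pass): load_test before qa_pass ✓
(standup, backup): standup before backup ✓
(standup, handoff): standup before handoff ✓
(standup, qa_pass): standup before qa_pass ✓
Count: 9.

9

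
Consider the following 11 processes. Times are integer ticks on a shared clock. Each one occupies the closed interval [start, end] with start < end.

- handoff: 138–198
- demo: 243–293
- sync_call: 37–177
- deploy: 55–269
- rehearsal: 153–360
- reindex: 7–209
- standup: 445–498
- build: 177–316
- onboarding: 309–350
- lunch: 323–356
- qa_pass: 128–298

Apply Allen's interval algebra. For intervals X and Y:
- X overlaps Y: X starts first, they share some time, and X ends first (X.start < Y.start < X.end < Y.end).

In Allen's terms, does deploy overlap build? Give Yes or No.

Yes

deploy = [55, 269], build = [177, 316].
Actual relation of deploy to build: overlaps.
Asked whether 'overlaps' holds → Yes.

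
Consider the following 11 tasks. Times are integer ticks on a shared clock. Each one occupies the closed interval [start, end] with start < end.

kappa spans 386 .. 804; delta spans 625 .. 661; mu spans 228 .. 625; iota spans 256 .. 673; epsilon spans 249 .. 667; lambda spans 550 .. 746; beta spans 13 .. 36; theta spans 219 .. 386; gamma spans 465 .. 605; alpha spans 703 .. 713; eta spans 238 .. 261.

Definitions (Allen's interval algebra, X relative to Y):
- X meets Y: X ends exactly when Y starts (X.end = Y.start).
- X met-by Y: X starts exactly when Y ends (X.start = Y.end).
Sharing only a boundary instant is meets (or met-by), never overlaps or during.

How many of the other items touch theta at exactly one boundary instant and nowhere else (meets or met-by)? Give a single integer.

1

Target theta = [219, 386].
alpha [703, 713] → after → no.
beta [13, 36] → before → no.
delta [625, 661] → after → no.
epsilon [249, 667] → overlapped-by → no.
eta [238, 261] → during → no.
gamma [465, 605] → after → no.
iota [256, 673] → overlapped-by → no.
kappa [386, 804] → met-by → counts.
lambda [550, 746] → after → no.
mu [228, 625] → overlapped-by → no.
Total: 1.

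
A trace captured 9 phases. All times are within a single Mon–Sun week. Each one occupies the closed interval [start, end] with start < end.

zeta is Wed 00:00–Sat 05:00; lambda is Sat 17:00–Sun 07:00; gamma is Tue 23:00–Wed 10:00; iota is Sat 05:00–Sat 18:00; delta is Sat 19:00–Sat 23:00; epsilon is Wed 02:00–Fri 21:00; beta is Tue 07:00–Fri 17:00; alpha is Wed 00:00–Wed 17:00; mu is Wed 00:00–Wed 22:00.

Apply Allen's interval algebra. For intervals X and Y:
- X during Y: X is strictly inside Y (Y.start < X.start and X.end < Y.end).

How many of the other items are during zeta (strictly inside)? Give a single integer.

1

Target zeta = [Wed 00:00, Sat 05:00].
alpha [Wed 00:00, Wed 17:00] → starts → no.
beta [Tue 07:00, Fri 17:00] → overlaps → no.
delta [Sat 19:00, Sat 23:00] → after → no.
epsilon [Wed 02:00, Fri 21:00] → during → counts.
gamma [Tue 23:00, Wed 10:00] → overlaps → no.
iota [Sat 05:00, Sat 18:00] → met-by → no.
lambda [Sat 17:00, Sun 07:00] → after → no.
mu [Wed 00:00, Wed 22:00] → starts → no.
Total: 1.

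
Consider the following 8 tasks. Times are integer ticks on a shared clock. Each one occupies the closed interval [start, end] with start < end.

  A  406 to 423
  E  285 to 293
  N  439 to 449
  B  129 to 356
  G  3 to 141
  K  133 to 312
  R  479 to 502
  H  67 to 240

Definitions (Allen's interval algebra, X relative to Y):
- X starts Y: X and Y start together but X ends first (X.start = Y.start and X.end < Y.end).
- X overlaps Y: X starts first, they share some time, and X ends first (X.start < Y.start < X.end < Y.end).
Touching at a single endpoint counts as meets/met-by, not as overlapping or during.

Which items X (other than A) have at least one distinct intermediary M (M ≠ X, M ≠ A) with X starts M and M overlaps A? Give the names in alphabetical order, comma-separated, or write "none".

Target A = [406, 423].
Intermediaries M with M overlaps A: none.
Union: none.

none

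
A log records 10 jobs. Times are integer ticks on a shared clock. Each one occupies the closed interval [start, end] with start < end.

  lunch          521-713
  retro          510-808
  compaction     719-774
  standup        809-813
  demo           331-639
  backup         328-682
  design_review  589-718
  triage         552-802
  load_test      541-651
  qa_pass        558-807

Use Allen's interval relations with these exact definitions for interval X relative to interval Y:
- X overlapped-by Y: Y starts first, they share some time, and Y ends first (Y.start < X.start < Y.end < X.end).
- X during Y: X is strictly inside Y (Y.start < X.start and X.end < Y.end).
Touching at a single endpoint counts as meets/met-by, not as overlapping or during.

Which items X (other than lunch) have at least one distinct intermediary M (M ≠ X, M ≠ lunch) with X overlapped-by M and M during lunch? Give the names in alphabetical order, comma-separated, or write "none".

Target lunch = [521, 713].
Intermediaries M with M during lunch: load_test.
Via load_test — items with X overlapped-by load_test: design_review, qa_pass, triage.
Union: design_review, qa_pass, triage.

design_review, qa_pass, triage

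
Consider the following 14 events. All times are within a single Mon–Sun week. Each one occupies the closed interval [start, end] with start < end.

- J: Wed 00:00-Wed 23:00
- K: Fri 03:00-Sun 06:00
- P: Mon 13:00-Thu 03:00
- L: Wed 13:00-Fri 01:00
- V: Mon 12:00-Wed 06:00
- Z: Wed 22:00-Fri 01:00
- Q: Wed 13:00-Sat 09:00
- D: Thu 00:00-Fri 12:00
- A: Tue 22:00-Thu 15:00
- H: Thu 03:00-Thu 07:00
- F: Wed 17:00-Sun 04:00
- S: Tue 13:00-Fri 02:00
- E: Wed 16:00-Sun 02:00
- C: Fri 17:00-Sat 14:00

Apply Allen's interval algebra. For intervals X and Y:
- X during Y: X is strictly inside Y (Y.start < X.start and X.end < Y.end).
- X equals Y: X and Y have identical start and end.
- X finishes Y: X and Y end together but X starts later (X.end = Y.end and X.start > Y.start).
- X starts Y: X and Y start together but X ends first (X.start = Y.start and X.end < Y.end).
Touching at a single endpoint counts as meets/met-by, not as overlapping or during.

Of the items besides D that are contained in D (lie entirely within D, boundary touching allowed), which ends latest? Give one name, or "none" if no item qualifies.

Target D = [Thu 00:00, Fri 12:00].
A [Tue 22:00, Thu 15:00] → overlaps → excluded.
C [Fri 17:00, Sat 14:00] → after → excluded.
E [Wed 16:00, Sun 02:00] → contains → excluded.
F [Wed 17:00, Sun 04:00] → contains → excluded.
H [Thu 03:00, Thu 07:00] → during → candidate.
J [Wed 00:00, Wed 23:00] → before → excluded.
K [Fri 03:00, Sun 06:00] → overlapped-by → excluded.
L [Wed 13:00, Fri 01:00] → overlaps → excluded.
P [Mon 13:00, Thu 03:00] → overlaps → excluded.
Q [Wed 13:00, Sat 09:00] → contains → excluded.
S [Tue 13:00, Fri 02:00] → overlaps → excluded.
V [Mon 12:00, Wed 06:00] → before → excluded.
Z [Wed 22:00, Fri 01:00] → overlaps → excluded.
Among candidates, latest end is Thu 07:00 → H.

H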